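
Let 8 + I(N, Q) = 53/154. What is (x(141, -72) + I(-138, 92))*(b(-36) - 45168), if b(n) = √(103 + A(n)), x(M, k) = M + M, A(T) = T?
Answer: -954151416/77 + 42249*√67/154 ≈ -1.2389e+7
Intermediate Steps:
x(M, k) = 2*M
I(N, Q) = -1179/154 (I(N, Q) = -8 + 53/154 = -1179/154)
b(n) = √(103 + n)
(x(141, -72) + I(-138, 92))*(b(-36) - 45168) = (2*141 - 1179/154)*(√(103 - 36) - 45168) = (282 - 1179/154)*(√67 - 45168) = 42249*(-45168 + √67)/154 = -954151416/77 + 42249*√67/154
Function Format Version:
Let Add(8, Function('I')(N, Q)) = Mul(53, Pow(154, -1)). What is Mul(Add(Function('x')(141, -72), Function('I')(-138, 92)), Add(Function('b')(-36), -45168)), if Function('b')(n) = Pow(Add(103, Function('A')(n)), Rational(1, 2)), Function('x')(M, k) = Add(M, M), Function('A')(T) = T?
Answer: Add(Rational(-954151416, 77), Mul(Rational(42249, 154), Pow(67, Rational(1, 2)))) ≈ -1.2389e+7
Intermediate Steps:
Function('x')(M, k) = Mul(2, M)
Function('I')(N, Q) = Rational(-1179, 154) (Function('I')(N, Q) = Add(-8, Mul(53, Pow(154, -1))) = Add(-8, Mul(53, Rational(1, 154))) = Add(-8, Rational(53, 154)) = Rational(-1179, 154))
Function('b')(n) = Pow(Add(103, n), Rational(1, 2))
Mul(Add(Function('x')(141, -72), Function('I')(-138, 92)), Add(Function('b')(-36), -45168)) = Mul(Add(Mul(2, 141), Rational(-1179, 154)), Add(Pow(Add(103, -36), Rational(1, 2)), -45168)) = Mul(Add(282, Rational(-1179, 154)), Add(Pow(67, Rational(1, 2)), -45168)) = Mul(Rational(42249, 154), Add(-45168, Pow(67, Rational(1, 2)))) = Add(Rational(-954151416, 77), Mul(Rational(42249, 154), Pow(67, Rational(1, 2))))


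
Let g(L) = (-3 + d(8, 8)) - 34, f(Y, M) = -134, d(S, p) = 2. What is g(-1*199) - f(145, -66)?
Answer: 99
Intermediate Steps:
g(L) = -35 (g(L) = (-3 + 2) - 34 = -1 - 34 = -35)
g(-1*199) - f(145, -66) = -35 - 1*(-134) = -35 + 134 = 99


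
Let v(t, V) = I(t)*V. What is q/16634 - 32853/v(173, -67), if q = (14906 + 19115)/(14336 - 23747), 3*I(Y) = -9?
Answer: -1714300007281/10488352458 ≈ -163.45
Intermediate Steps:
I(Y) = -3 (I(Y) = (⅓)*(-9) = -3)
v(t, V) = -3*V
q = -34021/9411 (q = 34021/(-9411) = 34021*(-1/9411) = -34021/9411 ≈ -3.6150)
q/16634 - 32853/v(173, -67) = -34021/9411/16634 - 32853/((-3*(-67))) = -34021/9411*1/16634 - 32853/201 = -34021/156542574 - 32853*1/201 = -34021/156542574 - 10951/67 = -1714300007281/10488352458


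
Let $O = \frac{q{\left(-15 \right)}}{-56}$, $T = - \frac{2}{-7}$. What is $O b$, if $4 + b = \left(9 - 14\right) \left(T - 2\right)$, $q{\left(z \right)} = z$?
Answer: $\frac{60}{49} \approx 1.2245$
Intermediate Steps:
$T = \frac{2}{7}$ ($T = \left(-2\right) \left(- \frac{1}{7}\right) = \frac{2}{7} \approx 0.28571$)
$b = \frac{32}{7}$ ($b = -4 + \left(9 - 14\right) \left(\frac{2}{7} - 2\right) = -4 - - \frac{60}{7} = -4 + \frac{60}{7} = \frac{32}{7} \approx 4.5714$)
$O = \frac{15}{56}$ ($O = - \frac{15}{-56} = \left(-15\right) \left(- \frac{1}{56}\right) = \frac{15}{56} \approx 0.26786$)
$O b = \frac{15}{56} \cdot \frac{32}{7} = \frac{60}{49}$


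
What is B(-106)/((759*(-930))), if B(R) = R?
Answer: 53/352935 ≈ 0.00015017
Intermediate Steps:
B(-106)/((759*(-930))) = -106/(759*(-930)) = -106/(-705870) = -106*(-1/705870) = 53/352935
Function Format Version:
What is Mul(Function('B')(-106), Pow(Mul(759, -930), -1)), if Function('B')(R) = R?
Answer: Rational(53, 352935) ≈ 0.00015017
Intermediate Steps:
Mul(Function('B')(-106), Pow(Mul(759, -930), -1)) = Mul(-106, Pow(Mul(759, -930), -1)) = Mul(-106, Pow(-705870, -1)) = Mul(-106, Rational(-1, 705870)) = Rational(53, 352935)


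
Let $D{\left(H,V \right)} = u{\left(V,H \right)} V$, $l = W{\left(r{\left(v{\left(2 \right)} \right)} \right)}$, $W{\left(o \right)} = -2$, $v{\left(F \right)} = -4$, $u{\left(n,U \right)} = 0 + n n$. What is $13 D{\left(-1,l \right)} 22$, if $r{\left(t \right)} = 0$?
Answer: $-2288$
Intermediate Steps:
$u{\left(n,U \right)} = n^{2}$ ($u{\left(n,U \right)} = 0 + n^{2} = n^{2}$)
$l = -2$
$D{\left(H,V \right)} = V^{3}$ ($D{\left(H,V \right)} = V^{2} V = V^{3}$)
$13 D{\left(-1,l \right)} 22 = 13 \left(-2\right)^{3} \cdot 22 = 13 \left(-8\right) 22 = \left(-104\right) 22 = -2288$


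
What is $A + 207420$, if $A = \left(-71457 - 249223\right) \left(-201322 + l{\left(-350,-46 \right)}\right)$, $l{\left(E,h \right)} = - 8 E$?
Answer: $63662242380$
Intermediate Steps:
$A = 63662034960$ ($A = \left(-71457 - 249223\right) \left(-201322 - -2800\right) = - 320680 \left(-201322 + 2800\right) = \left(-320680\right) \left(-198522\right) = 63662034960$)
$A + 207420 = 63662034960 + 207420 = 63662242380$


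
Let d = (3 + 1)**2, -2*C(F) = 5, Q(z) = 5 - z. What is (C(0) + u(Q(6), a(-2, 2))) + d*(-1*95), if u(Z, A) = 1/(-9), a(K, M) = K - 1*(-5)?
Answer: -27407/18 ≈ -1522.6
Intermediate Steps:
a(K, M) = 5 + K (a(K, M) = K + 5 = 5 + K)
u(Z, A) = -1/9
C(F) = -5/2 (C(F) = -1/2*5 = -5/2)
d = 16 (d = 4**2 = 16)
(C(0) + u(Q(6), a(-2, 2))) + d*(-1*95) = (-5/2 - 1/9) + 16*(-1*95) = -47/18 + 16*(-95) = -47/18 - 1520 = -27407/18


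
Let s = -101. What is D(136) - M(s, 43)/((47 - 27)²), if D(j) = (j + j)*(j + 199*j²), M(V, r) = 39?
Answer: 400475391961/400 ≈ 1.0012e+9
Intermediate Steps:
D(j) = 2*j*(j + 199*j²) (D(j) = (2*j)*(j + 199*j²) = 2*j*(j + 199*j²))
D(136) - M(s, 43)/((47 - 27)²) = 136²*(2 + 398*136) - 39/((47 - 27)²) = 18496*(2 + 54128) - 39/(20²) = 18496*54130 - 39/400 = 1001188480 - 39/400 = 400475391961/400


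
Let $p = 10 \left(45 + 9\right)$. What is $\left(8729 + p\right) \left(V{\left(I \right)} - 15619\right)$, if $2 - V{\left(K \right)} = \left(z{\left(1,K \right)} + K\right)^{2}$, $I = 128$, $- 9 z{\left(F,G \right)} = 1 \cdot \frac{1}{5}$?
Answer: $- \frac{600543200114}{2025} \approx -2.9656 \cdot 10^{8}$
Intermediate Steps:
$z{\left(F,G \right)} = - \frac{1}{45}$ ($z{\left(F,G \right)} = - \frac{1 \cdot \frac{1}{5}}{9} = \left(- \frac{1}{9}\right) \frac{1}{5} = - \frac{1}{45}$)
$p = 540$ ($p = 10 \cdot 54 = 540$)
$V{\left(K \right)} = 2 - \left(- \frac{1}{45} + K\right)^{2}$
$\left(8729 + p\right) \left(V{\left(I \right)} - 15619\right) = \left(8729 + 540\right) \left(\left(2 - \frac{\left(-1 + 45 \cdot 128\right)^{2}}{2025}\right) - 15619\right) = 9269 \left(\left(2 - \frac{\left(-1 + 5760\right)^{2}}{2025}\right) - 15619\right) = 9269 \left(\left(2 - \frac{5759^{2}}{2025}\right) - 15619\right) = 9269 \left(\left(2 - \frac{33166081}{2025}\right) - 15619\right) = 9269 \left(- \frac{33162031}{2025} - 15619\right) = 9269 \left(- \frac{64790506}{2025}\right) = - \frac{600543200114}{2025}$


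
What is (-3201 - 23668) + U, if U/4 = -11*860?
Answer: -64709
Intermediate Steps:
U = -37840 (U = 4*(-11*860) = 4*(-9460) = -37840)
(-3201 - 23668) + U = (-3201 - 23668) - 37840 = -26869 - 37840 = -64709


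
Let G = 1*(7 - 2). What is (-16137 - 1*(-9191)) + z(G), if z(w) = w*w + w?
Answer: -6916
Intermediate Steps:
G = 5 (G = 1*5 = 5)
z(w) = w + w² (z(w) = w² + w = w + w²)
(-16137 - 1*(-9191)) + z(G) = (-16137 - 1*(-9191)) + 5*(1 + 5) = (-16137 + 9191) + 5*6 = -6946 + 30 = -6916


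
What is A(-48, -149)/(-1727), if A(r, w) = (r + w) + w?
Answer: 346/1727 ≈ 0.20035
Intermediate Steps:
A(r, w) = r + 2*w
A(-48, -149)/(-1727) = (-48 + 2*(-149))/(-1727) = (-48 - 298)*(-1/1727) = -346*(-1/1727) = 346/1727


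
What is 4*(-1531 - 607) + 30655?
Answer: 22103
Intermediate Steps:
4*(-1531 - 607) + 30655 = 4*(-2138) + 30655 = -8552 + 30655 = 22103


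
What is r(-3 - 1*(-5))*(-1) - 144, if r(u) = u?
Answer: -146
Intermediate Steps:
r(-3 - 1*(-5))*(-1) - 144 = (-3 - 1*(-5))*(-1) - 144 = (-3 + 5)*(-1) - 144 = 2*(-1) - 144 = -2 - 144 = -146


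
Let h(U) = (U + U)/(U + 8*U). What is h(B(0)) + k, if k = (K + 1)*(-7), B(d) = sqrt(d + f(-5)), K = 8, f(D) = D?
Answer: -565/9 ≈ -62.778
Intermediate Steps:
B(d) = sqrt(-5 + d) (B(d) = sqrt(d - 5) = sqrt(-5 + d))
k = -63 (k = (8 + 1)*(-7) = 9*(-7) = -63)
h(U) = 2/9 (h(U) = (2*U)/((9*U)) = (2*U)*(1/(9*U)) = 2/9)
h(B(0)) + k = 2/9 - 63 = -565/9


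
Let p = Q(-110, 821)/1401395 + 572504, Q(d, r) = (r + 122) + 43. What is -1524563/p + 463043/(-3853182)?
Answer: -14058631325877709/5051346849278951 ≈ -2.7831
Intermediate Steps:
Q(d, r) = 165 + r (Q(d, r) = (122 + r) + 43 = 165 + r)
p = 47194367298/82435 (p = (165 + 821)/1401395 + 572504 = 986*(1/1401395) + 572504 = 58/82435 + 572504 = 47194367298/82435 ≈ 5.7250e+5)
-1524563/p + 463043/(-3853182) = -1524563/47194367298/82435 + 463043/(-3853182) = -1524563*82435/47194367298 + 463043*(-1/3853182) = -125677350905/47194367298 - 463043/3853182 = -14058631325877709/5051346849278951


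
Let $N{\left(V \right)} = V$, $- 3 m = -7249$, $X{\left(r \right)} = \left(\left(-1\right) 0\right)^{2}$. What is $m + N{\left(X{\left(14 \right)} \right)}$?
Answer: $\frac{7249}{3} \approx 2416.3$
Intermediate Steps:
$X{\left(r \right)} = 0$ ($X{\left(r \right)} = 0^{2} = 0$)
$m = \frac{7249}{3}$ ($m = \left(- \frac{1}{3}\right) \left(-7249\right) = \frac{7249}{3} \approx 2416.3$)
$m + N{\left(X{\left(14 \right)} \right)} = \frac{7249}{3} + 0 = \frac{7249}{3}$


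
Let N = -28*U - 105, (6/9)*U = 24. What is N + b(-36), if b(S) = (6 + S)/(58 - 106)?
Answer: -8899/8 ≈ -1112.4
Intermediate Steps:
b(S) = -⅛ - S/48 (b(S) = (6 + S)/(-48) = (6 + S)*(-1/48) = -⅛ - S/48)
U = 36 (U = (3/2)*24 = 36)
N = -1113 (N = -28*36 - 105 = -1008 - 105 = -1113)
N + b(-36) = -1113 + (-⅛ - 1/48*(-36)) = -1113 + (-⅛ + ¾) = -1113 + 5/8 = -8899/8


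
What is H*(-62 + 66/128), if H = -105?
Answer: 413175/64 ≈ 6455.9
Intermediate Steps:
H*(-62 + 66/128) = -105*(-62 + 66/128) = -105*(-62 + 66*(1/128)) = -105*(-62 + 33/64) = -105*(-3935/64) = 413175/64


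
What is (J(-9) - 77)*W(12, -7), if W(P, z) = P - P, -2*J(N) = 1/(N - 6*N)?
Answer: 0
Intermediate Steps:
J(N) = 1/(10*N) (J(N) = -1/(2*(N - 6*N)) = -(-1/(5*N))/2 = -(-1)/(10*N) = 1/(10*N))
W(P, z) = 0
(J(-9) - 77)*W(12, -7) = ((1/10)/(-9) - 77)*0 = ((1/10)*(-1/9) - 77)*0 = (-1/90 - 77)*0 = -6931/90*0 = 0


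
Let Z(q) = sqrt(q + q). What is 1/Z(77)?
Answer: sqrt(154)/154 ≈ 0.080582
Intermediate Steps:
Z(q) = sqrt(2)*sqrt(q) (Z(q) = sqrt(2*q) = sqrt(2)*sqrt(q))
1/Z(77) = 1/(sqrt(2)*sqrt(77)) = 1/(sqrt(154)) = sqrt(154)/154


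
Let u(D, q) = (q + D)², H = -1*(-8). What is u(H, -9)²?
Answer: 1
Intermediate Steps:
H = 8
u(D, q) = (D + q)²
u(H, -9)² = ((8 - 9)²)² = ((-1)²)² = 1² = 1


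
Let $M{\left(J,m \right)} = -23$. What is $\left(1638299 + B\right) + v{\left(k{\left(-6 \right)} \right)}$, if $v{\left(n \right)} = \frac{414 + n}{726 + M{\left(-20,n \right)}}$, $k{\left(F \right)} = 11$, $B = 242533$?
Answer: $\frac{1322225321}{703} \approx 1.8808 \cdot 10^{6}$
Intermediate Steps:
$v{\left(n \right)} = \frac{414}{703} + \frac{n}{703}$ ($v{\left(n \right)} = \frac{414 + n}{726 - 23} = \frac{414 + n}{703} = \left(414 + n\right) \frac{1}{703} = \frac{414}{703} + \frac{n}{703}$)
$\left(1638299 + B\right) + v{\left(k{\left(-6 \right)} \right)} = \left(1638299 + 242533\right) + \left(\frac{414}{703} + \frac{1}{703} \cdot 11\right) = 1880832 + \left(\frac{414}{703} + \frac{11}{703}\right) = 1880832 + \frac{425}{703} = \frac{1322225321}{703}$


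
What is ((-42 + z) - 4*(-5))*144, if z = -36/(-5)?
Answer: -10656/5 ≈ -2131.2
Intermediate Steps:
z = 36/5 (z = -36*(-1/5) = 36/5 ≈ 7.2000)
((-42 + z) - 4*(-5))*144 = ((-42 + 36/5) - 4*(-5))*144 = (-174/5 + 20)*144 = -74/5*144 = -10656/5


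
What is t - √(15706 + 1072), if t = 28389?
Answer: 28389 - √16778 ≈ 28259.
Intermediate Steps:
t - √(15706 + 1072) = 28389 - √(15706 + 1072) = 28389 - √16778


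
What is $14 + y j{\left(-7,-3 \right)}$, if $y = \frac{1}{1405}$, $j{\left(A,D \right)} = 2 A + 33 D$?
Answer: $\frac{19557}{1405} \approx 13.92$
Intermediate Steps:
$y = \frac{1}{1405} \approx 0.00071174$
$14 + y j{\left(-7,-3 \right)} = 14 + \frac{2 \left(-7\right) + 33 \left(-3\right)}{1405} = 14 + \frac{-14 - 99}{1405} = 14 + \frac{1}{1405} \left(-113\right) = 14 - \frac{113}{1405} = \frac{19557}{1405}$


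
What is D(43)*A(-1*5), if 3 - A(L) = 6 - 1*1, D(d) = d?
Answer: -86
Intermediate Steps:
A(L) = -2 (A(L) = 3 - (6 - 1*1) = 3 - (6 - 1) = 3 - 1*5 = 3 - 5 = -2)
D(43)*A(-1*5) = 43*(-2) = -86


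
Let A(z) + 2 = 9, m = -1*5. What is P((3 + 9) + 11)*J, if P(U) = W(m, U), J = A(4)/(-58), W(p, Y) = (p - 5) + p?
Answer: 105/58 ≈ 1.8103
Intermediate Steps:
m = -5
A(z) = 7 (A(z) = -2 + 9 = 7)
W(p, Y) = -5 + 2*p (W(p, Y) = (-5 + p) + p = -5 + 2*p)
J = -7/58 (J = 7/(-58) = 7*(-1/58) = -7/58 ≈ -0.12069)
P(U) = -15 (P(U) = -5 + 2*(-5) = -5 - 10 = -15)
P((3 + 9) + 11)*J = -15*(-7/58) = 105/58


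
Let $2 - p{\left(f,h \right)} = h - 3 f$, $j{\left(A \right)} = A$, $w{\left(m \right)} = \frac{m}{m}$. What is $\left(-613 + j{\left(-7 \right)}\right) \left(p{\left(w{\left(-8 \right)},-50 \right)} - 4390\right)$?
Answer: $2687700$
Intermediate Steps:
$w{\left(m \right)} = 1$
$p{\left(f,h \right)} = 2 - h + 3 f$ ($p{\left(f,h \right)} = 2 - \left(h - 3 f\right) = 2 + \left(- h + 3 f\right) = 2 - h + 3 f$)
$\left(-613 + j{\left(-7 \right)}\right) \left(p{\left(w{\left(-8 \right)},-50 \right)} - 4390\right) = \left(-613 - 7\right) \left(\left(2 - -50 + 3 \cdot 1\right) - 4390\right) = - 620 \left(\left(2 + 50 + 3\right) - 4390\right) = - 620 \left(55 - 4390\right) = \left(-620\right) \left(-4335\right) = 2687700$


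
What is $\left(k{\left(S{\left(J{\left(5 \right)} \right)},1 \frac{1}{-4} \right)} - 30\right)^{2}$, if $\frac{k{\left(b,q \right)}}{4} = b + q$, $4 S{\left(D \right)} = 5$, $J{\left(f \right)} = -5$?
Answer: $676$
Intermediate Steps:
$S{\left(D \right)} = \frac{5}{4}$ ($S{\left(D \right)} = \frac{1}{4} \cdot 5 = \frac{5}{4}$)
$k{\left(b,q \right)} = 4 b + 4 q$ ($k{\left(b,q \right)} = 4 \left(b + q\right) = 4 b + 4 q$)
$\left(k{\left(S{\left(J{\left(5 \right)} \right)},1 \frac{1}{-4} \right)} - 30\right)^{2} = \left(\left(4 \cdot \frac{5}{4} + 4 \cdot 1 \frac{1}{-4}\right) - 30\right)^{2} = \left(\left(5 + 4 \cdot 1 \left(- \frac{1}{4}\right)\right) - 30\right)^{2} = \left(\left(5 + 4 \left(- \frac{1}{4}\right)\right) - 30\right)^{2} = \left(\left(5 - 1\right) - 30\right)^{2} = \left(4 - 30\right)^{2} = \left(-26\right)^{2} = 676$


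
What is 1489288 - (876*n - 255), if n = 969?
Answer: 640699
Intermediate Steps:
1489288 - (876*n - 255) = 1489288 - (876*969 - 255) = 1489288 - (848844 - 255) = 1489288 - 1*848589 = 1489288 - 848589 = 640699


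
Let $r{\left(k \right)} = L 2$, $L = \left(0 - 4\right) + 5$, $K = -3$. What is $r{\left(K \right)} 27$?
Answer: $54$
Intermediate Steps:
$L = 1$ ($L = -4 + 5 = 1$)
$r{\left(k \right)} = 2$ ($r{\left(k \right)} = 1 \cdot 2 = 2$)
$r{\left(K \right)} 27 = 2 \cdot 27 = 54$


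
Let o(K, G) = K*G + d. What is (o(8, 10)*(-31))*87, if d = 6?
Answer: -231942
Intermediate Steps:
o(K, G) = 6 + G*K (o(K, G) = K*G + 6 = G*K + 6 = 6 + G*K)
(o(8, 10)*(-31))*87 = ((6 + 10*8)*(-31))*87 = ((6 + 80)*(-31))*87 = (86*(-31))*87 = -2666*87 = -231942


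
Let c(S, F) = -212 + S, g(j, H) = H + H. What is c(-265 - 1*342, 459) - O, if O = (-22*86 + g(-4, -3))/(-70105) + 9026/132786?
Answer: -3812462553814/4654481265 ≈ -819.09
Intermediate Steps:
g(j, H) = 2*H
O = 442397779/4654481265 (O = (-22*86 + 2*(-3))/(-70105) + 9026/132786 = (-1892 - 6)*(-1/70105) + 9026*(1/132786) = -1898*(-1/70105) + 4513/66393 = 1898/70105 + 4513/66393 = 442397779/4654481265 ≈ 0.095048)
c(-265 - 1*342, 459) - O = (-212 + (-265 - 1*342)) - 1*442397779/4654481265 = (-212 + (-265 - 342)) - 442397779/4654481265 = (-212 - 607) - 442397779/4654481265 = -819 - 442397779/4654481265 = -3812462553814/4654481265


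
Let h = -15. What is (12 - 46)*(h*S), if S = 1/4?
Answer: 255/2 ≈ 127.50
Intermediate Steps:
S = ¼ (S = 1*(¼) = ¼ ≈ 0.25000)
(12 - 46)*(h*S) = (12 - 46)*(-15*¼) = -34*(-15/4) = 255/2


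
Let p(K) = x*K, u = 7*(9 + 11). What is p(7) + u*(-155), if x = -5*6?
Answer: -21910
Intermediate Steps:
x = -30
u = 140 (u = 7*20 = 140)
p(K) = -30*K
p(7) + u*(-155) = -30*7 + 140*(-155) = -210 - 21700 = -21910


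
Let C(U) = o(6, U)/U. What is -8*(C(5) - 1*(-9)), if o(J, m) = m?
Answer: -80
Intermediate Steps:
C(U) = 1 (C(U) = U/U = 1)
-8*(C(5) - 1*(-9)) = -8*(1 - 1*(-9)) = -8*(1 + 9) = -8*10 = -80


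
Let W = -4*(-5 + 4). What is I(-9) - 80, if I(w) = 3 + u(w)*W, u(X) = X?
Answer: -113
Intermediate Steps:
W = 4 (W = -4*(-1) = 4)
I(w) = 3 + 4*w (I(w) = 3 + w*4 = 3 + 4*w)
I(-9) - 80 = (3 + 4*(-9)) - 80 = (3 - 36) - 80 = -33 - 80 = -113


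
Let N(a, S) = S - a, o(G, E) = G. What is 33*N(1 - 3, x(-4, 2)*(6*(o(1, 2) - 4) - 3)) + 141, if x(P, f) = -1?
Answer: 900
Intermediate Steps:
33*N(1 - 3, x(-4, 2)*(6*(o(1, 2) - 4) - 3)) + 141 = 33*(-(6*(1 - 4) - 3) - (1 - 3)) + 141 = 33*(-(6*(-3) - 3) - 1*(-2)) + 141 = 33*(-(-18 - 3) + 2) + 141 = 33*(-1*(-21) + 2) + 141 = 33*(21 + 2) + 141 = 33*23 + 141 = 759 + 141 = 900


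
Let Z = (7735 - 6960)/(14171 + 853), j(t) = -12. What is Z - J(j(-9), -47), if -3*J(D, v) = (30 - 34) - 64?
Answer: -339769/15024 ≈ -22.615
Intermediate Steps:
Z = 775/15024 ≈ 0.051584
J(D, v) = 68/3 (J(D, v) = -((30 - 34) - 64)/3 = -(-4 - 64)/3 = -⅓*(-68) = 68/3)
Z - J(j(-9), -47) = 775/15024 - 1*68/3 = 775/15024 - 68/3 = -339769/15024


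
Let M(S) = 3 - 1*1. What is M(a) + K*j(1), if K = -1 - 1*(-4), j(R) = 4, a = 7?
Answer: 14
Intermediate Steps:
M(S) = 2 (M(S) = 3 - 1 = 2)
K = 3 (K = -1 + 4 = 3)
M(a) + K*j(1) = 2 + 3*4 = 2 + 12 = 14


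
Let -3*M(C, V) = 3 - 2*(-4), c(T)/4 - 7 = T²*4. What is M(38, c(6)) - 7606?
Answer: -22829/3 ≈ -7609.7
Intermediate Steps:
c(T) = 28 + 16*T² (c(T) = 28 + 4*(T²*4) = 28 + 4*(4*T²) = 28 + 16*T²)
M(C, V) = -11/3 (M(C, V) = -(3 - 2*(-4))/3 = -(3 + 8)/3 = -⅓*11 = -11/3)
M(38, c(6)) - 7606 = -11/3 - 7606 = -22829/3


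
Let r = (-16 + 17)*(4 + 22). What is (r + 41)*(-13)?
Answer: -871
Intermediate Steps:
r = 26 (r = 1*26 = 26)
(r + 41)*(-13) = (26 + 41)*(-13) = 67*(-13) = -871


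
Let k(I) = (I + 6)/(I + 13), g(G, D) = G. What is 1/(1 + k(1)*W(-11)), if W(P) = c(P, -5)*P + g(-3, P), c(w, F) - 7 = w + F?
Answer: 1/49 ≈ 0.020408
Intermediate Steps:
c(w, F) = 7 + F + w (c(w, F) = 7 + (w + F) = 7 + (F + w) = 7 + F + w)
k(I) = (6 + I)/(13 + I)
W(P) = -3 + P*(2 + P) (W(P) = (7 - 5 + P)*P - 3 = (2 + P)*P - 3 = P*(2 + P) - 3 = -3 + P*(2 + P))
1/(1 + k(1)*W(-11)) = 1/(1 + ((6 + 1)/(13 + 1))*(-3 - 11*(2 - 11))) = 1/(1 + (7/14)*(-3 - 11*(-9))) = 1/(1 + ((1/14)*7)*(-3 + 99)) = 1/(1 + (1/2)*96) = 1/(1 + 48) = 1/49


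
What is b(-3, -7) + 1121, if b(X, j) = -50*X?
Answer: 1271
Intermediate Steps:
b(-3, -7) + 1121 = -50*(-3) + 1121 = 150 + 1121 = 1271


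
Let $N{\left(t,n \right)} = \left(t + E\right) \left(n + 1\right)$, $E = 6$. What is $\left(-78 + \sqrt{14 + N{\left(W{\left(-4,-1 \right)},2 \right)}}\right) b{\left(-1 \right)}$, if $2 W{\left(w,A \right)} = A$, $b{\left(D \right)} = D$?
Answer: $78 - \frac{\sqrt{122}}{2} \approx 72.477$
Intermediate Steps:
$W{\left(w,A \right)} = \frac{A}{2}$
$N{\left(t,n \right)} = \left(1 + n\right) \left(6 + t\right)$ ($N{\left(t,n \right)} = \left(t + 6\right) \left(n + 1\right) = \left(6 + t\right) \left(1 + n\right) = \left(1 + n\right) \left(6 + t\right)$)
$\left(-78 + \sqrt{14 + N{\left(W{\left(-4,-1 \right)},2 \right)}}\right) b{\left(-1 \right)} = \left(-78 + \sqrt{14 + \left(6 + \frac{1}{2} \left(-1\right) + 6 \cdot 2 + 2 \cdot \frac{1}{2} \left(-1\right)\right)}\right) \left(-1\right) = \left(-78 + \sqrt{14 + \left(6 - \frac{1}{2} + 12 + 2 \left(- \frac{1}{2}\right)\right)}\right) \left(-1\right) = \left(-78 + \sqrt{14 + \left(6 - \frac{1}{2} + 12 - 1\right)}\right) \left(-1\right) = \left(-78 + \sqrt{14 + \frac{33}{2}}\right) \left(-1\right) = \left(-78 + \sqrt{\frac{61}{2}}\right) \left(-1\right) = \left(-78 + \frac{\sqrt{122}}{2}\right) \left(-1\right) = 78 - \frac{\sqrt{122}}{2}$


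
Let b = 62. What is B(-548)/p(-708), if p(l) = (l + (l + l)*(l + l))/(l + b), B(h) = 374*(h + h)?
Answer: 3484184/26373 ≈ 132.11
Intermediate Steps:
B(h) = 748*h (B(h) = 374*(2*h) = 748*h)
p(l) = (l + 4*l²)/(62 + l) (p(l) = (l + (l + l)*(l + l))/(l + 62) = (l + (2*l)*(2*l))/(62 + l) = (l + 4*l²)/(62 + l))
B(-548)/p(-708) = (748*(-548))/((-708*(1 + 4*(-708))/(62 - 708))) = -409904*323/(354*(1 - 2832)) = -409904/((-708*(-1/646)*(-2831))) = -409904/(-52746/17) = -409904*(-17/52746) = 3484184/26373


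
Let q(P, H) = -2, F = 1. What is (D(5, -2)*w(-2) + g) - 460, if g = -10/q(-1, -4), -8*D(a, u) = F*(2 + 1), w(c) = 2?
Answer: -1823/4 ≈ -455.75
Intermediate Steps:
D(a, u) = -3/8 (D(a, u) = -(2 + 1)/8 = -3/8)
g = 5 (g = -10/(-2) = -10*(-½) = 5)
(D(5, -2)*w(-2) + g) - 460 = (-3/8*2 + 5) - 460 = (-¾ + 5) - 460 = 17/4 - 460 = -1823/4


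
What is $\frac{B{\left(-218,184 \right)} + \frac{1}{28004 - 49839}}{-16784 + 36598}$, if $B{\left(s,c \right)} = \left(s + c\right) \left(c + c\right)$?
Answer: $- \frac{273199521}{432638690} \approx -0.63147$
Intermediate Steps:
$B{\left(s,c \right)} = 2 c \left(c + s\right)$ ($B{\left(s,c \right)} = \left(c + s\right) 2 c = 2 c \left(c + s\right)$)
$\frac{B{\left(-218,184 \right)} + \frac{1}{28004 - 49839}}{-16784 + 36598} = \frac{2 \cdot 184 \left(184 - 218\right) + \frac{1}{28004 - 49839}}{-16784 + 36598} = \frac{2 \cdot 184 \left(-34\right) + \frac{1}{-21835}}{19814} = \left(-12512 - \frac{1}{21835}\right) \frac{1}{19814} = \left(- \frac{273199521}{21835}\right) \frac{1}{19814} = - \frac{273199521}{432638690}$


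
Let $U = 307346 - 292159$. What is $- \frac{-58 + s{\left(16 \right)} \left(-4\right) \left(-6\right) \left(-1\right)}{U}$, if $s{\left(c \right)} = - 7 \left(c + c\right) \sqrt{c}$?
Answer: $- \frac{21446}{15187} \approx -1.4121$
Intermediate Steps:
$s{\left(c \right)} = - 14 c^{\frac{3}{2}}$ ($s{\left(c \right)} = - 7 \cdot 2 c \sqrt{c} = - 14 c \sqrt{c} = - 14 c^{\frac{3}{2}}$)
$U = 15187$
$- \frac{-58 + s{\left(16 \right)} \left(-4\right) \left(-6\right) \left(-1\right)}{U} = - \frac{-58 + - 14 \cdot 16^{\frac{3}{2}} \left(-4\right) \left(-6\right) \left(-1\right)}{15187} = - \frac{-58 + \left(-14\right) 64 \cdot 24 \left(-1\right)}{15187} = - \frac{-58 - -21504}{15187} = - \frac{-58 + 21504}{15187} = - \frac{21446}{15187}$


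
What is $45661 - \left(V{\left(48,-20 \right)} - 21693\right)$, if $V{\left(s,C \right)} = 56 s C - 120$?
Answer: $121234$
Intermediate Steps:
$V{\left(s,C \right)} = -120 + 56 C s$ ($V{\left(s,C \right)} = 56 C s - 120 = -120 + 56 C s$)
$45661 - \left(V{\left(48,-20 \right)} - 21693\right) = 45661 - \left(\left(-120 + 56 \left(-20\right) 48\right) - 21693\right) = 45661 - \left(\left(-120 - 53760\right) - 21693\right) = 45661 - \left(-53880 - 21693\right) = 45661 - -75573 = 45661 + 75573 = 121234$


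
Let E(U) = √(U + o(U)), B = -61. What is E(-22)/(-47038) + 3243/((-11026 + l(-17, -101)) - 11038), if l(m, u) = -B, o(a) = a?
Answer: -3243/22003 - I*√11/23519 ≈ -0.14739 - 0.00014102*I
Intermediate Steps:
l(m, u) = 61 (l(m, u) = -1*(-61) = 61)
E(U) = √2*√U (E(U) = √(U + U) = √(2*U) = √2*√U)
E(-22)/(-47038) + 3243/((-11026 + l(-17, -101)) - 11038) = (√2*√(-22))/(-47038) + 3243/((-11026 + 61) - 11038) = (√2*(I*√22))*(-1/47038) + 3243/(-10965 - 11038) = (2*I*√11)*(-1/47038) + 3243/(-22003) = -I*√11/23519 + 3243*(-1/22003) = -I*√11/23519 - 3243/22003 = -3243/22003 - I*√11/23519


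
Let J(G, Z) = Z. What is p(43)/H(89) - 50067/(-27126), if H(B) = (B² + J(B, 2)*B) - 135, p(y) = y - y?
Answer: 5563/3014 ≈ 1.8457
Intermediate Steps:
p(y) = 0
H(B) = -135 + B² + 2*B (H(B) = (B² + 2*B) - 135 = -135 + B² + 2*B)
p(43)/H(89) - 50067/(-27126) = 0/(-135 + 89² + 2*89) - 50067/(-27126) = 0/(-135 + 7921 + 178) - 50067*(-1/27126) = 0/7964 + 5563/3014 = 0*(1/7964) + 5563/3014 = 0 + 5563/3014 = 5563/3014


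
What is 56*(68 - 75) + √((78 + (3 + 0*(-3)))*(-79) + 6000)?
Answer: -392 + I*√399 ≈ -392.0 + 19.975*I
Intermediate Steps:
56*(68 - 75) + √((78 + (3 + 0*(-3)))*(-79) + 6000) = 56*(-7) + √((78 + (3 + 0))*(-79) + 6000) = -392 + √((78 + 3)*(-79) + 6000) = -392 + √(81*(-79) + 6000) = -392 + √(-6399 + 6000) = -392 + √(-399) = -392 + I*√399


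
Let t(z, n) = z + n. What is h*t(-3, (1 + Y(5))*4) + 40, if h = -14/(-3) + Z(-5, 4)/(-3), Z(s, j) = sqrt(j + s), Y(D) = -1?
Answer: 26 + I ≈ 26.0 + 1.0*I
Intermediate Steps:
t(z, n) = n + z
h = 14/3 - I/3 (h = -14/(-3) + sqrt(4 - 5)/(-3) = -14*(-1/3) + sqrt(-1)*(-1/3) = 14/3 + I*(-1/3) = 14/3 - I/3 ≈ 4.6667 - 0.33333*I)
h*t(-3, (1 + Y(5))*4) + 40 = (14/3 - I/3)*((1 - 1)*4 - 3) + 40 = (14/3 - I/3)*(0*4 - 3) + 40 = (14/3 - I/3)*(0 - 3) + 40 = (14/3 - I/3)*(-3) + 40 = (-14 + I) + 40 = 26 + I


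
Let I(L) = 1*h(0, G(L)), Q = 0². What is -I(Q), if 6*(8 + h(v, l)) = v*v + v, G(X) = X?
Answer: 8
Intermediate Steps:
h(v, l) = -8 + v/6 + v²/6 (h(v, l) = -8 + (v*v + v)/6 = -8 + (v² + v)/6 = -8 + (v + v²)/6 = -8 + (v/6 + v²/6) = -8 + v/6 + v²/6)
Q = 0
I(L) = -8 (I(L) = 1*(-8 + (⅙)*0 + (⅙)*0²) = 1*(-8 + 0 + (⅙)*0) = 1*(-8 + 0 + 0) = 1*(-8) = -8)
-I(Q) = -1*(-8) = 8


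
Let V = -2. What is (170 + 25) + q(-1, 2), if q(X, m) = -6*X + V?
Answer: 199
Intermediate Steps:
q(X, m) = -2 - 6*X (q(X, m) = -6*X - 2 = -2 - 6*X)
(170 + 25) + q(-1, 2) = (170 + 25) + (-2 - 6*(-1)) = 195 + (-2 + 6) = 195 + 4 = 199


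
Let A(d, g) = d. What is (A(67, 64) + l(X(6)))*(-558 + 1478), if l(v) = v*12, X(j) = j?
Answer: 127880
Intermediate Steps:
l(v) = 12*v
(A(67, 64) + l(X(6)))*(-558 + 1478) = (67 + 12*6)*(-558 + 1478) = (67 + 72)*920 = 139*920 = 127880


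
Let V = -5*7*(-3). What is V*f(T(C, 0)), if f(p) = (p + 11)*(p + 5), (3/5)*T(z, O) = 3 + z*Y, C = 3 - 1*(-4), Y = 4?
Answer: 1118600/3 ≈ 3.7287e+5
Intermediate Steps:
C = 7 (C = 3 + 4 = 7)
T(z, O) = 5 + 20*z/3 (T(z, O) = 5*(3 + z*4)/3 = 5*(3 + 4*z)/3 = 5 + 20*z/3)
V = 105 (V = -35*(-3) = 105)
f(p) = (5 + p)*(11 + p) (f(p) = (11 + p)*(5 + p) = (5 + p)*(11 + p))
V*f(T(C, 0)) = 105*(55 + (5 + (20/3)*7)**2 + 16*(5 + (20/3)*7)) = 105*(55 + (5 + 140/3)**2 + 16*(5 + 140/3)) = 105*(55 + (155/3)**2 + 16*(155/3)) = 105*(55 + 24025/9 + 2480/3) = 105*(31960/9) = 1118600/3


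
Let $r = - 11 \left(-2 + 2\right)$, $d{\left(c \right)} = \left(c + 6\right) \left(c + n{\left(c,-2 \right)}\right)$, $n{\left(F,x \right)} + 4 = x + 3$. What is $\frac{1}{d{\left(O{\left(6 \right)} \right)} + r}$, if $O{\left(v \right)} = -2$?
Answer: $- \frac{1}{20} \approx -0.05$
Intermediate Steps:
$n{\left(F,x \right)} = -1 + x$ ($n{\left(F,x \right)} = -4 + \left(x + 3\right) = -4 + \left(3 + x\right) = -1 + x$)
$d{\left(c \right)} = \left(-3 + c\right) \left(6 + c\right)$ ($d{\left(c \right)} = \left(c + 6\right) \left(c - 3\right) = \left(6 + c\right) \left(c - 3\right) = \left(6 + c\right) \left(-3 + c\right) = \left(-3 + c\right) \left(6 + c\right)$)
$r = 0$ ($r = \left(-11\right) 0 = 0$)
$\frac{1}{d{\left(O{\left(6 \right)} \right)} + r} = \frac{1}{\left(-18 + \left(-2\right)^{2} + 3 \left(-2\right)\right) + 0} = \frac{1}{\left(-18 + 4 - 6\right) + 0} = \frac{1}{-20 + 0} = \frac{1}{-20} = - \frac{1}{20}$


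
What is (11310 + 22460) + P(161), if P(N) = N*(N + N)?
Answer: 85612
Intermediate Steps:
P(N) = 2*N² (P(N) = N*(2*N) = 2*N²)
(11310 + 22460) + P(161) = (11310 + 22460) + 2*161² = 33770 + 2*25921 = 33770 + 51842 = 85612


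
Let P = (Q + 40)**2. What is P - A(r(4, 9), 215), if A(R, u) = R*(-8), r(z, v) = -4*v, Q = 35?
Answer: 5337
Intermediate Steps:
A(R, u) = -8*R
P = 5625 (P = (35 + 40)**2 = 75**2 = 5625)
P - A(r(4, 9), 215) = 5625 - (-8)*(-4*9) = 5625 - (-8)*(-36) = 5625 - 1*288 = 5625 - 288 = 5337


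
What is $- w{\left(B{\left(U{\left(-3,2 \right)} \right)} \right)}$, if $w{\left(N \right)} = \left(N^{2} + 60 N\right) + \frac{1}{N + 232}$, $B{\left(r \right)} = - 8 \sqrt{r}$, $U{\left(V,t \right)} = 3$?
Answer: $- \frac{1287197}{6704} + \frac{3217919 \sqrt{3}}{6704} \approx 639.38$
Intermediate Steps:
$w{\left(N \right)} = N^{2} + \frac{1}{232 + N} + 60 N$ ($w{\left(N \right)} = \left(N^{2} + 60 N\right) + \frac{1}{232 + N} = N^{2} + \frac{1}{232 + N} + 60 N$)
$- w{\left(B{\left(U{\left(-3,2 \right)} \right)} \right)} = - \frac{1 + \left(- 8 \sqrt{3}\right)^{3} + 292 \left(- 8 \sqrt{3}\right)^{2} + 13920 \left(- 8 \sqrt{3}\right)}{232 - 8 \sqrt{3}} = - \frac{1 - 1536 \sqrt{3} + 292 \cdot 192 - 111360 \sqrt{3}}{232 - 8 \sqrt{3}} = - \frac{1 - 1536 \sqrt{3} + 56064 - 111360 \sqrt{3}}{232 - 8 \sqrt{3}} = - \frac{56065 - 112896 \sqrt{3}}{232 - 8 \sqrt{3}}$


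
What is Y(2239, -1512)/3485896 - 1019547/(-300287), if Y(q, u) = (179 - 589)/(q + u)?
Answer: 1291891591553377/380500623157252 ≈ 3.3952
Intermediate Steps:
Y(q, u) = -410/(q + u)
Y(2239, -1512)/3485896 - 1019547/(-300287) = -410/(2239 - 1512)/3485896 - 1019547/(-300287) = -410/727*(1/3485896) - 1019547*(-1/300287) = -410*1/727*(1/3485896) + 1019547/300287 = -410/727*1/3485896 + 1019547/300287 = -205/1267123196 + 1019547/300287 = 1291891591553377/380500623157252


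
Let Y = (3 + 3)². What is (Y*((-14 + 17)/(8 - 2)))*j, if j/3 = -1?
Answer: -54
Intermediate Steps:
j = -3 (j = 3*(-1) = -3)
Y = 36 (Y = 6² = 36)
(Y*((-14 + 17)/(8 - 2)))*j = (36*((-14 + 17)/(8 - 2)))*(-3) = (36*(3/6))*(-3) = (36*(3*(⅙)))*(-3) = (36*(½))*(-3) = 18*(-3) = -54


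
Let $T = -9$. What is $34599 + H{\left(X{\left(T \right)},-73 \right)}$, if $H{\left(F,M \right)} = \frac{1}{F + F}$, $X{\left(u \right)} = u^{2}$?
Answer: $\frac{5605039}{162} \approx 34599.0$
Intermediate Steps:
$H{\left(F,M \right)} = \frac{1}{2 F}$
$34599 + H{\left(X{\left(T \right)},-73 \right)} = 34599 + \frac{1}{2 \left(-9\right)^{2}} = 34599 + \frac{1}{2 \cdot 81} = 34599 + \frac{1}{2} \cdot \frac{1}{81} = 34599 + \frac{1}{162} = \frac{5605039}{162}$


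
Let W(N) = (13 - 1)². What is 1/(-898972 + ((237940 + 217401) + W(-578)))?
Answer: -1/443487 ≈ -2.2549e-6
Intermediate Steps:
W(N) = 144 (W(N) = 12² = 144)
1/(-898972 + ((237940 + 217401) + W(-578))) = 1/(-898972 + ((237940 + 217401) + 144)) = 1/(-898972 + (455341 + 144)) = 1/(-898972 + 455485) = 1/(-443487) = -1/443487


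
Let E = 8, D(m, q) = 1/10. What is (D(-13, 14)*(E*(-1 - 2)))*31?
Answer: -372/5 ≈ -74.400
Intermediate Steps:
D(m, q) = ⅒
(D(-13, 14)*(E*(-1 - 2)))*31 = ((8*(-1 - 2))/10)*31 = ((8*(-3))/10)*31 = ((⅒)*(-24))*31 = -12/5*31 = -372/5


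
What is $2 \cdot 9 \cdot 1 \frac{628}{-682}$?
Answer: $- \frac{5652}{341} \approx -16.575$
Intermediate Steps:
$2 \cdot 9 \cdot 1 \frac{628}{-682} = 18 \cdot 1 \cdot 628 \left(- \frac{1}{682}\right) = 18 \left(- \frac{314}{341}\right) = - \frac{5652}{341}$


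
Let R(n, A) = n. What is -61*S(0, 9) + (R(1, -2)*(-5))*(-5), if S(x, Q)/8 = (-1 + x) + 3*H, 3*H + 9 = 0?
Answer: 4905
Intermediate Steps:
H = -3 (H = -3 + (⅓)*0 = -3 + 0 = -3)
S(x, Q) = -80 + 8*x (S(x, Q) = 8*((-1 + x) + 3*(-3)) = 8*((-1 + x) - 9) = 8*(-10 + x) = -80 + 8*x)
-61*S(0, 9) + (R(1, -2)*(-5))*(-5) = -61*(-80 + 8*0) + (1*(-5))*(-5) = -61*(-80 + 0) - 5*(-5) = -61*(-80) + 25 = 4880 + 25 = 4905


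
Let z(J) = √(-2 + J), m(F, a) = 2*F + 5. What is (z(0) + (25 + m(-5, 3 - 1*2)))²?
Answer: (20 + I*√2)² ≈ 398.0 + 56.569*I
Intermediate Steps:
m(F, a) = 5 + 2*F
(z(0) + (25 + m(-5, 3 - 1*2)))² = (√(-2 + 0) + (25 + (5 + 2*(-5))))² = (√(-2) + (25 + (5 - 10)))² = (I*√2 + (25 - 5))² = (I*√2 + 20)² = (20 + I*√2)²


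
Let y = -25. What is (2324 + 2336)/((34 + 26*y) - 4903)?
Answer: -4660/5519 ≈ -0.84436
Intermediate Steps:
(2324 + 2336)/((34 + 26*y) - 4903) = (2324 + 2336)/((34 + 26*(-25)) - 4903) = 4660/((34 - 650) - 4903) = 4660/(-616 - 4903) = 4660/(-5519) = 4660*(-1/5519) = -4660/5519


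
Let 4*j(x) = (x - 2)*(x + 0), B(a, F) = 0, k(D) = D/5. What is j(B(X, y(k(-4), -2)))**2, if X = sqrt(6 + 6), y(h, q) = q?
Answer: 0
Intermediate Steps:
k(D) = D/5 (k(D) = D*(1/5) = D/5)
X = 2*sqrt(3) (X = sqrt(12) = 2*sqrt(3) ≈ 3.4641)
j(x) = x*(-2 + x)/4 (j(x) = ((x - 2)*(x + 0))/4 = ((-2 + x)*x)/4 = (x*(-2 + x))/4 = x*(-2 + x)/4)
j(B(X, y(k(-4), -2)))**2 = ((1/4)*0*(-2 + 0))**2 = ((1/4)*0*(-2))**2 = 0**2 = 0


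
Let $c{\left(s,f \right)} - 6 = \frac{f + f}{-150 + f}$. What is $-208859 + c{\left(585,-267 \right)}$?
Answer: $- \frac{29030389}{139} \approx -2.0885 \cdot 10^{5}$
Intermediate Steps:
$c{\left(s,f \right)} = 6 + \frac{2 f}{-150 + f}$ ($c{\left(s,f \right)} = 6 + \frac{f + f}{-150 + f} = 6 + \frac{2 f}{-150 + f}$)
$-208859 + c{\left(585,-267 \right)} = -208859 + \frac{4 \left(-225 + 2 \left(-267\right)\right)}{-150 - 267} = -208859 + \frac{4 \left(-225 - 534\right)}{-417} = -208859 + 4 \left(- \frac{1}{417}\right) \left(-759\right) = -208859 + \frac{1012}{139} = - \frac{29030389}{139}$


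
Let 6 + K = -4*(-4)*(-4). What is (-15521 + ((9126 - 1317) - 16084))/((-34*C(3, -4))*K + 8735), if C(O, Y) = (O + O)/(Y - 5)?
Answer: -71388/21445 ≈ -3.3289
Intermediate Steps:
K = -70 (K = -6 - 4*(-4)*(-4) = -6 + 16*(-4) = -6 - 64 = -70)
C(O, Y) = 2*O/(-5 + Y) (C(O, Y) = (2*O)/(-5 + Y) = 2*O/(-5 + Y))
(-15521 + ((9126 - 1317) - 16084))/((-34*C(3, -4))*K + 8735) = (-15521 + ((9126 - 1317) - 16084))/(-68*3/(-5 - 4)*(-70) + 8735) = (-15521 + (7809 - 16084))/(-68*3/(-9)*(-70) + 8735) = (-15521 - 8275)/(-68*3*(-1)/9*(-70) + 8735) = -23796/(-34*(-⅔)*(-70) + 8735) = -23796/((68/3)*(-70) + 8735) = -23796/(-4760/3 + 8735) = -23796/21445/3 = -23796*3/21445 = -71388/21445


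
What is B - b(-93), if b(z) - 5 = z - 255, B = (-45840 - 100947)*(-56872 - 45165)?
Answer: 14977705462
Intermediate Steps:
B = 14977705119 (B = -146787*(-102037) = 14977705119)
b(z) = -250 + z (b(z) = 5 + (z - 255) = 5 + (-255 + z) = -250 + z)
B - b(-93) = 14977705119 - (-250 - 93) = 14977705119 - 1*(-343) = 14977705119 + 343 = 14977705462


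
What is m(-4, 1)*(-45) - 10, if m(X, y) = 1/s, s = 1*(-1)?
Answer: 35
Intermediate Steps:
s = -1
m(X, y) = -1 (m(X, y) = 1/(-1) = -1)
m(-4, 1)*(-45) - 10 = -1*(-45) - 10 = 45 - 10 = 35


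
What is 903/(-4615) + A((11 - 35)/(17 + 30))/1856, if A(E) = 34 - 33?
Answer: -1671353/8565440 ≈ -0.19513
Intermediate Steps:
A(E) = 1
903/(-4615) + A((11 - 35)/(17 + 30))/1856 = 903/(-4615) + 1/1856 = 903*(-1/4615) + 1*(1/1856) = -903/4615 + 1/1856 = -1671353/8565440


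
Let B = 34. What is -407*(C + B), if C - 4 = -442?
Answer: 164428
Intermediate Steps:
C = -438 (C = 4 - 442 = -438)
-407*(C + B) = -407*(-438 + 34) = -407*(-404) = 164428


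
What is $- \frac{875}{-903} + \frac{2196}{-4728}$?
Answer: $\frac{25643}{50826} \approx 0.50453$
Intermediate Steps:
$- \frac{875}{-903} + \frac{2196}{-4728} = \left(-875\right) \left(- \frac{1}{903}\right) + 2196 \left(- \frac{1}{4728}\right) = \frac{125}{129} - \frac{183}{394} = \frac{25643}{50826}$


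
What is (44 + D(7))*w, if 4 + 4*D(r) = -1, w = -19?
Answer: -3249/4 ≈ -812.25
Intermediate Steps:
D(r) = -5/4 (D(r) = -1 + (¼)*(-1) = -1 - ¼ = -5/4)
(44 + D(7))*w = (44 - 5/4)*(-19) = (171/4)*(-19) = -3249/4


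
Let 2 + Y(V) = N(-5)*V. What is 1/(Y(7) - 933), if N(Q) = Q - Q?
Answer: -1/935 ≈ -0.0010695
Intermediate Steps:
N(Q) = 0
Y(V) = -2 (Y(V) = -2 + 0*V = -2 + 0 = -2)
1/(Y(7) - 933) = 1/(-2 - 933) = 1/(-935) = -1/935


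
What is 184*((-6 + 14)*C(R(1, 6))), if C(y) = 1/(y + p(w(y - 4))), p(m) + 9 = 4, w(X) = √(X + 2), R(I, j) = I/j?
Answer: -8832/29 ≈ -304.55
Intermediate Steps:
w(X) = √(2 + X)
p(m) = -5 (p(m) = -9 + 4 = -5)
C(y) = 1/(-5 + y) (C(y) = 1/(y - 5) = 1/(-5 + y))
184*((-6 + 14)*C(R(1, 6))) = 184*((-6 + 14)/(-5 + 1/6)) = 184*(8/(-5 + 1*(⅙))) = 184*(8/(-5 + ⅙)) = 184*(8/(-29/6)) = 184*(8*(-6/29)) = 184*(-48/29) = -8832/29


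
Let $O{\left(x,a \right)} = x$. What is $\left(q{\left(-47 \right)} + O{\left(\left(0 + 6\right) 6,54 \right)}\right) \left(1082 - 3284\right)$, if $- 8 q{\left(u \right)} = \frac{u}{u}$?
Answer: $- \frac{315987}{4} \approx -78997.0$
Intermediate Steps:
$q{\left(u \right)} = - \frac{1}{8}$ ($q{\left(u \right)} = - \frac{u \frac{1}{u}}{8} = \left(- \frac{1}{8}\right) 1 = - \frac{1}{8}$)
$\left(q{\left(-47 \right)} + O{\left(\left(0 + 6\right) 6,54 \right)}\right) \left(1082 - 3284\right) = \left(- \frac{1}{8} + \left(0 + 6\right) 6\right) \left(1082 - 3284\right) = \left(- \frac{1}{8} + 6 \cdot 6\right) \left(-2202\right) = \left(- \frac{1}{8} + 36\right) \left(-2202\right) = \frac{287}{8} \left(-2202\right) = - \frac{315987}{4}$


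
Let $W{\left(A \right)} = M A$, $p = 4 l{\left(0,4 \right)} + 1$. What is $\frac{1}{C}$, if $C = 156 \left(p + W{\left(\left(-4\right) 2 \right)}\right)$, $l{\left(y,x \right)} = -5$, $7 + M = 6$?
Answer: $- \frac{1}{1716} \approx -0.00058275$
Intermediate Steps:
$M = -1$ ($M = -7 + 6 = -1$)
$p = -19$ ($p = 4 \left(-5\right) + 1 = -20 + 1 = -19$)
$W{\left(A \right)} = - A$
$C = -1716$ ($C = 156 \left(-19 - \left(-4\right) 2\right) = 156 \left(-19 - -8\right) = 156 \left(-19 + 8\right) = 156 \left(-11\right) = -1716$)
$\frac{1}{C} = \frac{1}{-1716} = - \frac{1}{1716}$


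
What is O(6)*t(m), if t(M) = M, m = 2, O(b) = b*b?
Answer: 72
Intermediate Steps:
O(b) = b²
O(6)*t(m) = 6²*2 = 36*2 = 72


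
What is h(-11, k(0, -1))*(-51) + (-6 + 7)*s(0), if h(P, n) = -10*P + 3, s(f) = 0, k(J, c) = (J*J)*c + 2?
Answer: -5763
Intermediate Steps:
k(J, c) = 2 + c*J² (k(J, c) = J²*c + 2 = c*J² + 2 = 2 + c*J²)
h(P, n) = 3 - 10*P
h(-11, k(0, -1))*(-51) + (-6 + 7)*s(0) = (3 - 10*(-11))*(-51) + (-6 + 7)*0 = (3 + 110)*(-51) + 1*0 = 113*(-51) + 0 = -5763 + 0 = -5763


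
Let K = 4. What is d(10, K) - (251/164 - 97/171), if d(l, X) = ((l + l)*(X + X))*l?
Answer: 44843387/28044 ≈ 1599.0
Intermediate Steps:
d(l, X) = 4*X*l**2 (d(l, X) = ((2*l)*(2*X))*l = (4*X*l)*l = 4*X*l**2)
d(10, K) - (251/164 - 97/171) = 4*4*10**2 - (251/164 - 97/171) = 4*4*100 - (251*(1/164) - 97*1/171) = 1600 - (251/164 - 97/171) = 1600 - 1*27013/28044 = 1600 - 27013/28044 = 44843387/28044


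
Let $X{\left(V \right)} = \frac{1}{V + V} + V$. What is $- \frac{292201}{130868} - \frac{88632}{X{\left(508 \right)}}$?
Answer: $- \frac{3978497155715}{22514923324} \approx -176.7$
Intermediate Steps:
$X{\left(V \right)} = V + \frac{1}{2 V}$ ($X{\left(V \right)} = \frac{1}{2 V} + V = V + \frac{1}{2 V}$)
$- \frac{292201}{130868} - \frac{88632}{X{\left(508 \right)}} = - \frac{292201}{130868} - \frac{88632}{508 + \frac{1}{2 \cdot 508}} = \left(-292201\right) \frac{1}{130868} - \frac{88632}{508 + \frac{1}{2} \cdot \frac{1}{508}} = - \frac{292201}{130868} - \frac{88632}{508 + \frac{1}{1016}} = - \frac{292201}{130868} - \frac{88632}{\frac{516129}{1016}} = - \frac{292201}{130868} - \frac{30016704}{172043} = - \frac{3978497155715}{22514923324}$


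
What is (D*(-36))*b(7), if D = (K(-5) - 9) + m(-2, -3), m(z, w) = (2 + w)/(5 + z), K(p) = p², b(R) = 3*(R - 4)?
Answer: -5076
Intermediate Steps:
b(R) = -12 + 3*R (b(R) = 3*(-4 + R) = -12 + 3*R)
m(z, w) = (2 + w)/(5 + z)
D = 47/3 (D = ((-5)² - 9) + (2 - 3)/(5 - 2) = (25 - 9) - 1/3 = 16 + (⅓)*(-1) = 16 - ⅓ = 47/3 ≈ 15.667)
(D*(-36))*b(7) = ((47/3)*(-36))*(-12 + 3*7) = -564*(-12 + 21) = -564*9 = -5076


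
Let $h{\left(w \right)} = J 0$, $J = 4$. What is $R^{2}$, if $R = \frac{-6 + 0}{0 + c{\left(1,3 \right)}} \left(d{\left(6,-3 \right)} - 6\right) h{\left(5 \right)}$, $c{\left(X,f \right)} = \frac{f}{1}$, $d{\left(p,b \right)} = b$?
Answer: $0$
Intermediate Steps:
$c{\left(X,f \right)} = f$ ($c{\left(X,f \right)} = f 1 = f$)
$h{\left(w \right)} = 0$ ($h{\left(w \right)} = 4 \cdot 0 = 0$)
$R = 0$ ($R = \frac{-6 + 0}{0 + 3} \left(-3 - 6\right) 0 = - \frac{6}{3} \left(-3 - 6\right) 0 = \left(-6\right) \frac{1}{3} \left(-9\right) 0 = \left(-2\right) \left(-9\right) 0 = 18 \cdot 0 = 0$)
$R^{2} = 0^{2} = 0$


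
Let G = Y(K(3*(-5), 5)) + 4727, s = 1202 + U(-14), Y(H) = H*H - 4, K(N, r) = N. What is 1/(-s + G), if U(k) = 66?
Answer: 1/3680 ≈ 0.00027174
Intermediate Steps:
Y(H) = -4 + H² (Y(H) = H² - 4 = -4 + H²)
s = 1268 (s = 1202 + 66 = 1268)
G = 4948 (G = (-4 + (3*(-5))²) + 4727 = (-4 + (-15)²) + 4727 = (-4 + 225) + 4727 = 221 + 4727 = 4948)
1/(-s + G) = 1/(-1*1268 + 4948) = 1/(-1268 + 4948) = 1/3680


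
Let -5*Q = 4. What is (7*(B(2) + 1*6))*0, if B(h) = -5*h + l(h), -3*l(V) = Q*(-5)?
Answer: 0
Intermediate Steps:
Q = -⅘ (Q = -⅕*4 = -⅘ ≈ -0.80000)
l(V) = -4/3 (l(V) = -(-4)*(-5)/15 = -⅓*4 = -4/3)
B(h) = -4/3 - 5*h (B(h) = -5*h - 4/3 = -4/3 - 5*h)
(7*(B(2) + 1*6))*0 = (7*((-4/3 - 5*2) + 1*6))*0 = (7*((-4/3 - 10) + 6))*0 = (7*(-34/3 + 6))*0 = (7*(-16/3))*0 = -112/3*0 = 0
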